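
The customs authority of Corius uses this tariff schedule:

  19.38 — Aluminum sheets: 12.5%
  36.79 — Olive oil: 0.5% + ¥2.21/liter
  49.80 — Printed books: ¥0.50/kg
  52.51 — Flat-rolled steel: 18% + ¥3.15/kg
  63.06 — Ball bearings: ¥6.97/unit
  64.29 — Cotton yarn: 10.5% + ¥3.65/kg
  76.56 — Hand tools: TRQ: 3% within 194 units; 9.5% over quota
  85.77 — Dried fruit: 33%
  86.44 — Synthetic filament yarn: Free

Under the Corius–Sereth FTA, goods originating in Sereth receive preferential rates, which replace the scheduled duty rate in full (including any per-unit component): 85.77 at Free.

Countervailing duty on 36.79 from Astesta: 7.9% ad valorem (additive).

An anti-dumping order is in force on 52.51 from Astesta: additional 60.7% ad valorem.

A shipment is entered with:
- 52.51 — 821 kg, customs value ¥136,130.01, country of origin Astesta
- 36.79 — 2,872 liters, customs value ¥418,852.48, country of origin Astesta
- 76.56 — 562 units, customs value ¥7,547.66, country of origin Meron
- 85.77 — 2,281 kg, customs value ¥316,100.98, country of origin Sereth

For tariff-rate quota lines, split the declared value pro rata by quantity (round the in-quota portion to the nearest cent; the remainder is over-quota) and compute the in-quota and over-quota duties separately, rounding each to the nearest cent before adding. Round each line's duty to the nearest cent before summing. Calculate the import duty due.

¥151,798.87

Line 1 (52.51, Astesta, 821 kg, ¥136,130.01):
Base rate for 52.51 is 18% + ¥3.15/kg.
Additional duty on 52.51 from Astesta: +60.7%. Applied ad valorem rate: 18% + 60.7% = 78.7%.
Duty = ¥136,130.01 × 78.7% + 821 × ¥3.15 = ¥109,720.47.
Line 2 (36.79, Astesta, 2,872 liters, ¥418,852.48):
Base rate for 36.79 is 0.5% + ¥2.21/liter.
Additional duty on 36.79 from Astesta: +7.9%. Applied ad valorem rate: 0.5% + 7.9% = 8.4%.
Duty = ¥418,852.48 × 8.4% + 2,872 × ¥2.21 = ¥41,530.73.
Line 3 (76.56, Meron, 562 units, ¥7,547.66):
Code 76.56 is under a tariff-rate quota (threshold 194 units). In-quota: 194 units at 3%; over-quota: 368 units at 9.5%.
Pro-rata value split: in-quota = ¥7,547.66 × 194/562 = ¥2,605.42; over-quota = ¥7,547.66 − ¥2,605.42 = ¥4,942.24.
In-quota duty = ¥2,605.42 × 3% = ¥78.16. Over-quota duty = ¥4,942.24 × 9.5% = ¥469.51.
Line duty = ¥78.16 + ¥469.51 = ¥547.67.
Line 4 (85.77, Sereth, 2,281 kg, ¥316,100.98):
Base rate for 85.77 is 33%.
Origin Sereth qualifies under the Corius–Sereth agreement and 85.77 is covered: preferential rate Free applies instead.
Duty = ¥316,100.98 × 0% = ¥0.00.
Total = ¥109,720.47 + ¥41,530.73 + ¥547.67 + ¥0.00 = ¥151,798.87.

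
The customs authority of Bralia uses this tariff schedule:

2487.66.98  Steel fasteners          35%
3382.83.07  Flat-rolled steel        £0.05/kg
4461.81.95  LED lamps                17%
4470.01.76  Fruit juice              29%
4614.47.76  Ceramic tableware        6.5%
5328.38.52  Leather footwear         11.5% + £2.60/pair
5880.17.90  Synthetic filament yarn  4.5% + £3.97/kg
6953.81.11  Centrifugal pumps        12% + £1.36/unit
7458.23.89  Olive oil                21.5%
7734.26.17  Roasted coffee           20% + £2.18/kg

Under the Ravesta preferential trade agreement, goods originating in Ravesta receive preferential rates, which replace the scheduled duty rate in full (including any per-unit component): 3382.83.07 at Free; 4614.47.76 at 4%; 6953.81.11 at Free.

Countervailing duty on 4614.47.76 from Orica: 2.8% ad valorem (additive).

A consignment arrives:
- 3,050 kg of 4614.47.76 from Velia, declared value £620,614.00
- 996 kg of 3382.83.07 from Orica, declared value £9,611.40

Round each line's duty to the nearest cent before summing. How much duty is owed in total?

£40,389.71

Line 1 (4614.47.76, Velia, 3,050 kg, £620,614.00):
Base rate for 4614.47.76 is 6.5%.
4614.47.76 has an FTA preferential rate, but origin Velia is not Ravesta; base rate stands.
The additional-duty order on 4614.47.76 targets Orica, not Velia; it does not apply.
Duty = £620,614.00 × 6.5% = £40,339.91.
Line 2 (3382.83.07, Orica, 996 kg, £9,611.40):
Base rate for 3382.83.07 is £0.05/kg.
3382.83.07 has an FTA preferential rate, but origin Orica is not Ravesta; base rate stands.
Duty = 996 × £0.05 = £49.80.
Total = £40,339.91 + £49.80 = £40,389.71.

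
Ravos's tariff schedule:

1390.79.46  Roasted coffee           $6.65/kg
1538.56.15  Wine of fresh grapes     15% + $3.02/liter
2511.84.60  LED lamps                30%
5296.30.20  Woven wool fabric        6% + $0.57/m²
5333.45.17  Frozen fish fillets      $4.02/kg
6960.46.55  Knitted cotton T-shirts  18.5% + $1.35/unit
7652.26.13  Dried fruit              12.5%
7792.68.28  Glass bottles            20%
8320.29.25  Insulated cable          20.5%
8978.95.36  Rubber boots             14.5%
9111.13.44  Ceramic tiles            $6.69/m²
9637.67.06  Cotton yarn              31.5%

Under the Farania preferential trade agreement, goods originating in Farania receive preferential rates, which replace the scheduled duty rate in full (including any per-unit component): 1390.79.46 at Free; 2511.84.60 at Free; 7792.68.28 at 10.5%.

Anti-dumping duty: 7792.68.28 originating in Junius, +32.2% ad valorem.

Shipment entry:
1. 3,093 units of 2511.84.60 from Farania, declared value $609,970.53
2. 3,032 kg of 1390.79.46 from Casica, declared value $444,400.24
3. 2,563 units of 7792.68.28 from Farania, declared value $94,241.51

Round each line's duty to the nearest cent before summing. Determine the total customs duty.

Line 1 (2511.84.60, Farania, 3,093 units, $609,970.53):
Base rate for 2511.84.60 is 30%.
Origin Farania qualifies under the Ravos–Farania agreement and 2511.84.60 is covered: preferential rate Free applies instead.
Duty = $609,970.53 × 0% = $0.00.
Line 2 (1390.79.46, Casica, 3,032 kg, $444,400.24):
Base rate for 1390.79.46 is $6.65/kg.
1390.79.46 has an FTA preferential rate, but origin Casica is not Farania; base rate stands.
Duty = 3,032 × $6.65 = $20,162.80.
Line 3 (7792.68.28, Farania, 2,563 units, $94,241.51):
Base rate for 7792.68.28 is 20%.
Origin Farania qualifies under the Ravos–Farania agreement and 7792.68.28 is covered: preferential rate 10.5% applies instead.
The additional-duty order on 7792.68.28 targets Junius, not Farania; it does not apply.
Duty = $94,241.51 × 10.5% = $9,895.36.
Total = $0.00 + $20,162.80 + $9,895.36 = $30,058.16.

$30,058.16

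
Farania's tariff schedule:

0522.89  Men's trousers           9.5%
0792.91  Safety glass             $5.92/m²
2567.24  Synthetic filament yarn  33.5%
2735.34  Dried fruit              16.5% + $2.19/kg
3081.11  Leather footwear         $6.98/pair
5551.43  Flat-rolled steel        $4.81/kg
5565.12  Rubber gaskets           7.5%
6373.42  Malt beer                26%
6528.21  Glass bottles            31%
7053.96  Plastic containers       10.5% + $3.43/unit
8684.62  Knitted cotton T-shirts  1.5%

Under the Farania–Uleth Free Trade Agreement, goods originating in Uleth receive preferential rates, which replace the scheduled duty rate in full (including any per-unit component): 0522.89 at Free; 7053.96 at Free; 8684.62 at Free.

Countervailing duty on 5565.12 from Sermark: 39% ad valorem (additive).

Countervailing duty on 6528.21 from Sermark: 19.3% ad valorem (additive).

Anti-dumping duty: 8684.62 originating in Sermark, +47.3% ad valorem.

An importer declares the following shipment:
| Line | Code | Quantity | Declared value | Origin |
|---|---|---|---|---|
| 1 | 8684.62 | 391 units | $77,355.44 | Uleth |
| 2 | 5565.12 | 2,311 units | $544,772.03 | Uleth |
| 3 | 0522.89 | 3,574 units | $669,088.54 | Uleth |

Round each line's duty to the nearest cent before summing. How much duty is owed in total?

$40,857.90

Line 1 (8684.62, Uleth, 391 units, $77,355.44):
Base rate for 8684.62 is 1.5%.
Origin Uleth qualifies under the Farania–Uleth agreement and 8684.62 is covered: preferential rate Free applies instead.
The additional-duty order on 8684.62 targets Sermark, not Uleth; it does not apply.
Duty = $77,355.44 × 0% = $0.00.
Line 2 (5565.12, Uleth, 2,311 units, $544,772.03):
Base rate for 5565.12 is 7.5%.
Origin Uleth is the FTA partner but 5565.12 is not on the preference list; base rate stands.
The additional-duty order on 5565.12 targets Sermark, not Uleth; it does not apply.
Duty = $544,772.03 × 7.5% = $40,857.90.
Line 3 (0522.89, Uleth, 3,574 units, $669,088.54):
Base rate for 0522.89 is 9.5%.
Origin Uleth qualifies under the Farania–Uleth agreement and 0522.89 is covered: preferential rate Free applies instead.
Duty = $669,088.54 × 0% = $0.00.
Total = $0.00 + $40,857.90 + $0.00 = $40,857.90.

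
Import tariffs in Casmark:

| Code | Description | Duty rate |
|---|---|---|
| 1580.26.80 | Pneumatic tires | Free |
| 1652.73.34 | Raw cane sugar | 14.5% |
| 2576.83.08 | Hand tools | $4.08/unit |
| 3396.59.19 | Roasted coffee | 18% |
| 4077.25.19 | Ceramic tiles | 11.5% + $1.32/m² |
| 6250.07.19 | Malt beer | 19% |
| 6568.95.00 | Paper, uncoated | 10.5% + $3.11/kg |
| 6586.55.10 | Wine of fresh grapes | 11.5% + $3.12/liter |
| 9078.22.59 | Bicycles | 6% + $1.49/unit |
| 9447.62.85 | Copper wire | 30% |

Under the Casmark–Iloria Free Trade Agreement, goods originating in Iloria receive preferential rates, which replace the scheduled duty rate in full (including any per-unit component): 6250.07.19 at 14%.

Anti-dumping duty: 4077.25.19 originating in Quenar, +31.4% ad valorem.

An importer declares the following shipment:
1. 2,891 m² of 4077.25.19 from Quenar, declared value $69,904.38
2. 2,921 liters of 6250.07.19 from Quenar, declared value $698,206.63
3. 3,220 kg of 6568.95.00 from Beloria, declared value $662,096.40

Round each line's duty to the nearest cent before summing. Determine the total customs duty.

Line 1 (4077.25.19, Quenar, 2,891 m², $69,904.38):
Base rate for 4077.25.19 is 11.5% + $1.32/m².
Additional duty on 4077.25.19 from Quenar: +31.4%. Applied ad valorem rate: 11.5% + 31.4% = 42.9%.
Duty = $69,904.38 × 42.9% + 2,891 × $1.32 = $33,805.10.
Line 2 (6250.07.19, Quenar, 2,921 liters, $698,206.63):
Base rate for 6250.07.19 is 19%.
6250.07.19 has an FTA preferential rate, but origin Quenar is not Iloria; base rate stands.
Duty = $698,206.63 × 19% = $132,659.26.
Line 3 (6568.95.00, Beloria, 3,220 kg, $662,096.40):
Base rate for 6568.95.00 is 10.5% + $3.11/kg.
Duty = $662,096.40 × 10.5% + 3,220 × $3.11 = $79,534.32.
Total = $33,805.10 + $132,659.26 + $79,534.32 = $245,998.68.

$245,998.68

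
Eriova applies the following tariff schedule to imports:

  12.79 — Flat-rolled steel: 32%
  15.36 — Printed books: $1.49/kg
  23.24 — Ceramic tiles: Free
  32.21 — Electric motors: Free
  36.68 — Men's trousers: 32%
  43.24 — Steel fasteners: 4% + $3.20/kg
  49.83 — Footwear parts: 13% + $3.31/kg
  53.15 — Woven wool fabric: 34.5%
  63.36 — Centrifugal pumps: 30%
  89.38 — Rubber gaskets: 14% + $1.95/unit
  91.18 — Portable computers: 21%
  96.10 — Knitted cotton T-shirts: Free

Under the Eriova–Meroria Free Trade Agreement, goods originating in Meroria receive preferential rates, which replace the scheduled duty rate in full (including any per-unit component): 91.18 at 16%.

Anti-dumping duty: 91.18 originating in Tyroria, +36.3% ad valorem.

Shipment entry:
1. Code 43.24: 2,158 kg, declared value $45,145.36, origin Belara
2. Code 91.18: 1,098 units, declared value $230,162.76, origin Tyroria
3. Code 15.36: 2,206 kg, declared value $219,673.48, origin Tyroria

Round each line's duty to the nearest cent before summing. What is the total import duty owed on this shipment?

Line 1 (43.24, Belara, 2,158 kg, $45,145.36):
Base rate for 43.24 is 4% + $3.20/kg.
Duty = $45,145.36 × 4% + 2,158 × $3.20 = $8,711.41.
Line 2 (91.18, Tyroria, 1,098 units, $230,162.76):
Base rate for 91.18 is 21%.
91.18 has an FTA preferential rate, but origin Tyroria is not Meroria; base rate stands.
Additional duty on 91.18 from Tyroria: +36.3%. Applied ad valorem rate: 21% + 36.3% = 57.3%.
Duty = $230,162.76 × 57.3% = $131,883.26.
Line 3 (15.36, Tyroria, 2,206 kg, $219,673.48):
Base rate for 15.36 is $1.49/kg.
Duty = 2,206 × $1.49 = $3,286.94.
Total = $8,711.41 + $131,883.26 + $3,286.94 = $143,881.61.

$143,881.61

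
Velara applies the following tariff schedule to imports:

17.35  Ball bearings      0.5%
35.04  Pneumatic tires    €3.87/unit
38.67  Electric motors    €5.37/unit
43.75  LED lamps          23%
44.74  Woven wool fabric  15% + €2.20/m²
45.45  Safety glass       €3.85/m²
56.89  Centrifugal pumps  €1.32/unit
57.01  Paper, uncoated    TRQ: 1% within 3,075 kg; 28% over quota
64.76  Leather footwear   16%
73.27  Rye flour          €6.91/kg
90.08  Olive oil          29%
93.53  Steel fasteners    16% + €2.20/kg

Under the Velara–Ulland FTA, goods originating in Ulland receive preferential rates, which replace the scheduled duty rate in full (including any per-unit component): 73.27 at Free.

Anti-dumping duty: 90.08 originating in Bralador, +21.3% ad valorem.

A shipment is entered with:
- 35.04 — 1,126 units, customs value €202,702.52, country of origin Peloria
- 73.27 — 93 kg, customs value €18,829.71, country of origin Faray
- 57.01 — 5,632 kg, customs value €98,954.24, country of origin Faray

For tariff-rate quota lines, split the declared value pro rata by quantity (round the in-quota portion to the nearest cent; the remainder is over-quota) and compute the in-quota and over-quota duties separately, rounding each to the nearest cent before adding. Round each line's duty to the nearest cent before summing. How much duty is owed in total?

Line 1 (35.04, Peloria, 1,126 units, €202,702.52):
Base rate for 35.04 is €3.87/unit.
Duty = 1,126 × €3.87 = €4,357.62.
Line 2 (73.27, Faray, 93 kg, €18,829.71):
Base rate for 73.27 is €6.91/kg.
73.27 has an FTA preferential rate, but origin Faray is not Ulland; base rate stands.
Duty = 93 × €6.91 = €642.63.
Line 3 (57.01, Faray, 5,632 kg, €98,954.24):
Code 57.01 is under a tariff-rate quota (threshold 3,075 kg). In-quota: 3,075 kg at 1%; over-quota: 2,557 kg at 28%.
Pro-rata value split: in-quota = €98,954.24 × 3,075/5,632 = €54,027.75; over-quota = €98,954.24 − €54,027.75 = €44,926.49.
In-quota duty = €54,027.75 × 1% = €540.28. Over-quota duty = €44,926.49 × 28% = €12,579.42.
Line duty = €540.28 + €12,579.42 = €13,119.70.
Total = €4,357.62 + €642.63 + €13,119.70 = €18,119.95.

€18,119.95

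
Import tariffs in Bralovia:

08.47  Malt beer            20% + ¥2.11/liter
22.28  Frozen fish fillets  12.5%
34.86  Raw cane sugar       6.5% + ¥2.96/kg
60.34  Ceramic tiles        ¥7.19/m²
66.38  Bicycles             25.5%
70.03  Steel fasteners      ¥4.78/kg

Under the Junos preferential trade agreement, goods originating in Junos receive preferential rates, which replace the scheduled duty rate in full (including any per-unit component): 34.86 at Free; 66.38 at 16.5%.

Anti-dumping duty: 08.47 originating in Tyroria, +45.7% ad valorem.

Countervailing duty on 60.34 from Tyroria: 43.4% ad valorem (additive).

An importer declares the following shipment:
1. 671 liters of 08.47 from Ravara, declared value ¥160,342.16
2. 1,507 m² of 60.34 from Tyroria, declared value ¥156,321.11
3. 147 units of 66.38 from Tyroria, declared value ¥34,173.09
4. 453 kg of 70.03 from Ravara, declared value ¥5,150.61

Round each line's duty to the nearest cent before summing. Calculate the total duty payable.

¥123,042.41

Line 1 (08.47, Ravara, 671 liters, ¥160,342.16):
Base rate for 08.47 is 20% + ¥2.11/liter.
The additional-duty order on 08.47 targets Tyroria, not Ravara; it does not apply.
Duty = ¥160,342.16 × 20% + 671 × ¥2.11 = ¥33,484.24.
Line 2 (60.34, Tyroria, 1,507 m², ¥156,321.11):
Base rate for 60.34 is ¥7.19/m².
Additional duty on 60.34 from Tyroria: +43.4% ad valorem. Applied ad valorem rate = 43.4%.
Duty = ¥156,321.11 × 43.4% + 1,507 × ¥7.19 = ¥78,678.69.
Line 3 (66.38, Tyroria, 147 units, ¥34,173.09):
Base rate for 66.38 is 25.5%.
66.38 has an FTA preferential rate, but origin Tyroria is not Junos; base rate stands.
Duty = ¥34,173.09 × 25.5% = ¥8,714.14.
Line 4 (70.03, Ravara, 453 kg, ¥5,150.61):
Base rate for 70.03 is ¥4.78/kg.
Duty = 453 × ¥4.78 = ¥2,165.34.
Total = ¥33,484.24 + ¥78,678.69 + ¥8,714.14 + ¥2,165.34 = ¥123,042.41.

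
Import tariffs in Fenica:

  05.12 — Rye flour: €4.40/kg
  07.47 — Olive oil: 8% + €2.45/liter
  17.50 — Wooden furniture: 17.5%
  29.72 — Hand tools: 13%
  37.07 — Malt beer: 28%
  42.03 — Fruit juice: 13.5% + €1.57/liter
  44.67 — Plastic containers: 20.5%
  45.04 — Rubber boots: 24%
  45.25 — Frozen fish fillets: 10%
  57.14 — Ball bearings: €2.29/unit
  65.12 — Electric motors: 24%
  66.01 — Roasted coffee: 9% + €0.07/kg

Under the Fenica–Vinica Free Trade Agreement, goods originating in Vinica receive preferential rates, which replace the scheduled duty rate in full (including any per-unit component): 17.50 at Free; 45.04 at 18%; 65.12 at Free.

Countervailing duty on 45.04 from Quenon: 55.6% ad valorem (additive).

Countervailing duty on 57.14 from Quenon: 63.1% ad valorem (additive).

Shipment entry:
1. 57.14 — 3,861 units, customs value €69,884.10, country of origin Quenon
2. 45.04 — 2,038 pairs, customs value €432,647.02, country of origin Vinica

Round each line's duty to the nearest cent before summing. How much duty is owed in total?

€130,815.02

Line 1 (57.14, Quenon, 3,861 units, €69,884.10):
Base rate for 57.14 is €2.29/unit.
Additional duty on 57.14 from Quenon: +63.1% ad valorem. Applied ad valorem rate = 63.1%.
Duty = €69,884.10 × 63.1% + 3,861 × €2.29 = €52,938.56.
Line 2 (45.04, Vinica, 2,038 pairs, €432,647.02):
Base rate for 45.04 is 24%.
Origin Vinica qualifies under the Fenica–Vinica agreement and 45.04 is covered: preferential rate 18% applies instead.
The additional-duty order on 45.04 targets Quenon, not Vinica; it does not apply.
Duty = €432,647.02 × 18% = €77,876.46.
Total = €52,938.56 + €77,876.46 = €130,815.02.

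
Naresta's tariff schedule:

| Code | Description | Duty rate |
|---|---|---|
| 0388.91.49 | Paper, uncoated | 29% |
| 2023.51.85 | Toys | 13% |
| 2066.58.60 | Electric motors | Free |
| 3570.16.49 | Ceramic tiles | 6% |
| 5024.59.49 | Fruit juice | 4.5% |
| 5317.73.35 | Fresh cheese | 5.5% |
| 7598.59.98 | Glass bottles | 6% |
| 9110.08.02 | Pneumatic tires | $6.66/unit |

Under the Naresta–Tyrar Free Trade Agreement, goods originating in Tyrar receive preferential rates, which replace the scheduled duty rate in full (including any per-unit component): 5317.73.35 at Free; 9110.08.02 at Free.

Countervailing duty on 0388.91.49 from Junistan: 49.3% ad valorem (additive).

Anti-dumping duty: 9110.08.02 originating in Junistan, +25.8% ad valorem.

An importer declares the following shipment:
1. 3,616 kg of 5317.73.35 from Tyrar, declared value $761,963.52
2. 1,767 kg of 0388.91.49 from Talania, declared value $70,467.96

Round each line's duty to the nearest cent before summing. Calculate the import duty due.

$20,435.71

Line 1 (5317.73.35, Tyrar, 3,616 kg, $761,963.52):
Base rate for 5317.73.35 is 5.5%.
Origin Tyrar qualifies under the Naresta–Tyrar agreement and 5317.73.35 is covered: preferential rate Free applies instead.
Duty = $761,963.52 × 0% = $0.00.
Line 2 (0388.91.49, Talania, 1,767 kg, $70,467.96):
Base rate for 0388.91.49 is 29%.
The additional-duty order on 0388.91.49 targets Junistan, not Talania; it does not apply.
Duty = $70,467.96 × 29% = $20,435.71.
Total = $0.00 + $20,435.71 = $20,435.71.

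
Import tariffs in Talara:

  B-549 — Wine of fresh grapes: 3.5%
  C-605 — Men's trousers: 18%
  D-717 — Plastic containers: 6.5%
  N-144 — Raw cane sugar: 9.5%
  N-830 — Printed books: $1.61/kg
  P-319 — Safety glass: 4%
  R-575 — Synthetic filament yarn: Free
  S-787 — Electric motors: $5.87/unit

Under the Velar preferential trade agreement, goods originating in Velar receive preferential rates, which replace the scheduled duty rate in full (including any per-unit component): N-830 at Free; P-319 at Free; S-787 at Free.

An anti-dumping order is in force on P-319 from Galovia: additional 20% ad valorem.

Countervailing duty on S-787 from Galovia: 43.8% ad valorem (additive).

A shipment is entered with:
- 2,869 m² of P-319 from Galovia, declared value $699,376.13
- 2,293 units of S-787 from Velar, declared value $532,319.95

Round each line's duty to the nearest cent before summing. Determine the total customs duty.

$167,850.27

Line 1 (P-319, Galovia, 2,869 m², $699,376.13):
Base rate for P-319 is 4%.
P-319 has an FTA preferential rate, but origin Galovia is not Velar; base rate stands.
Additional duty on P-319 from Galovia: +20%. Applied ad valorem rate: 4% + 20% = 24%.
Duty = $699,376.13 × 24% = $167,850.27.
Line 2 (S-787, Velar, 2,293 units, $532,319.95):
Base rate for S-787 is $5.87/unit.
Origin Velar qualifies under the Talara–Velar agreement and S-787 is covered: preferential rate Free applies instead.
The additional-duty order on S-787 targets Galovia, not Velar; it does not apply.
Duty = $532,319.95 × 0% = $0.00.
Total = $167,850.27 + $0.00 = $167,850.27.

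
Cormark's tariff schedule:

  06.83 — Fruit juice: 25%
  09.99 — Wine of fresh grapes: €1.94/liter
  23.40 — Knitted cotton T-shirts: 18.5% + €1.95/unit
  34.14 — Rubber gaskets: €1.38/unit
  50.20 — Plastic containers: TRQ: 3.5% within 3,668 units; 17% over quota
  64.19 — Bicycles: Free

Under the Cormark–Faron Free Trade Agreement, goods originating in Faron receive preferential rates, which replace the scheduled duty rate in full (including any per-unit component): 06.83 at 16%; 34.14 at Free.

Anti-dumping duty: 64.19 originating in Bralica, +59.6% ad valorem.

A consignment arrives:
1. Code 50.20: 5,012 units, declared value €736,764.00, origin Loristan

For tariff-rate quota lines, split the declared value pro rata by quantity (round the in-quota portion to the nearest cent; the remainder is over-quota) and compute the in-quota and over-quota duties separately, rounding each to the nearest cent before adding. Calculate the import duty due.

Line 1 (50.20, Loristan, 5,012 units, €736,764.00):
Code 50.20 is under a tariff-rate quota (threshold 3,668 units). In-quota: 3,668 units at 3.5%; over-quota: 1,344 units at 17%.
Pro-rata value split: in-quota = €736,764.00 × 3,668/5,012 = €539,196.00; over-quota = €736,764.00 − €539,196.00 = €197,568.00.
In-quota duty = €539,196.00 × 3.5% = €18,871.86. Over-quota duty = €197,568.00 × 17% = €33,586.56.
Line duty = €18,871.86 + €33,586.56 = €52,458.42.

€52,458.42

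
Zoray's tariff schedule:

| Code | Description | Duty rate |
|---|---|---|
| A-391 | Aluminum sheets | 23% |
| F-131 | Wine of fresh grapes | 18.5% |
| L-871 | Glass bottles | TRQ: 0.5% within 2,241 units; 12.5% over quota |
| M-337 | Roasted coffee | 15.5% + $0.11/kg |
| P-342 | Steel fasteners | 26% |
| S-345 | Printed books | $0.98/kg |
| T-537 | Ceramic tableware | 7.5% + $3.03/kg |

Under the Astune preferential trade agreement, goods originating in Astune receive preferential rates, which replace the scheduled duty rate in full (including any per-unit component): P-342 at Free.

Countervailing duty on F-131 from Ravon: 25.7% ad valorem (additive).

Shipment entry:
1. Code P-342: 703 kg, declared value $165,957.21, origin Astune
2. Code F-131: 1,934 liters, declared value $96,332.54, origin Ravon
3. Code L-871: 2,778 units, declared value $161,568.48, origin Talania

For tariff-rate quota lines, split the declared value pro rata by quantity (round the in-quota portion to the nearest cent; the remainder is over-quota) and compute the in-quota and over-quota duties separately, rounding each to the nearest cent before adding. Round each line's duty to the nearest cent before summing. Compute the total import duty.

$47,134.65

Line 1 (P-342, Astune, 703 kg, $165,957.21):
Base rate for P-342 is 26%.
Origin Astune qualifies under the Zoray–Astune agreement and P-342 is covered: preferential rate Free applies instead.
Duty = $165,957.21 × 0% = $0.00.
Line 2 (F-131, Ravon, 1,934 liters, $96,332.54):
Base rate for F-131 is 18.5%.
Additional duty on F-131 from Ravon: +25.7%. Applied ad valorem rate: 18.5% + 25.7% = 44.2%.
Duty = $96,332.54 × 44.2% = $42,578.98.
Line 3 (L-871, Talania, 2,778 units, $161,568.48):
Code L-871 is under a tariff-rate quota (threshold 2,241 units). In-quota: 2,241 units at 0.5%; over-quota: 537 units at 12.5%.
Pro-rata value split: in-quota = $161,568.48 × 2,241/2,778 = $130,336.56; over-quota = $161,568.48 − $130,336.56 = $31,231.92.
In-quota duty = $130,336.56 × 0.5% = $651.68. Over-quota duty = $31,231.92 × 12.5% = $3,903.99.
Line duty = $651.68 + $3,903.99 = $4,555.67.
Total = $0.00 + $42,578.98 + $4,555.67 = $47,134.65.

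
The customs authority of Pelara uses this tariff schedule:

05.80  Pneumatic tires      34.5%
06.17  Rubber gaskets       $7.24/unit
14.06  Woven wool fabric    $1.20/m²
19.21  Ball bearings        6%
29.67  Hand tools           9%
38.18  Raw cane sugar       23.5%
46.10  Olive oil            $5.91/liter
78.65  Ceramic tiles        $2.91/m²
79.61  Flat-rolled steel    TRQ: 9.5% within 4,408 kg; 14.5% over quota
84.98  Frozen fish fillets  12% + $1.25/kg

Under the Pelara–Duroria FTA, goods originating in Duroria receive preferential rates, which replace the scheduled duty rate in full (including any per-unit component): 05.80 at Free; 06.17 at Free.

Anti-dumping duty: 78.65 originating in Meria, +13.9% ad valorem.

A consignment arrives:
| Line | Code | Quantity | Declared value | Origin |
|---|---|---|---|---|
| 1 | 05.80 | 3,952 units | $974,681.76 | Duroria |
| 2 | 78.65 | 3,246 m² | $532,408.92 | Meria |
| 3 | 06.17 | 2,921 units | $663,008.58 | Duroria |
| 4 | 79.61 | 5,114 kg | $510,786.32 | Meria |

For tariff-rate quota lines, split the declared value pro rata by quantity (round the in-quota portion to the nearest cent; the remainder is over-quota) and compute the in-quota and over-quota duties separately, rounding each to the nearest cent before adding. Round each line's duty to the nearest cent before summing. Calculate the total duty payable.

Line 1 (05.80, Duroria, 3,952 units, $974,681.76):
Base rate for 05.80 is 34.5%.
Origin Duroria qualifies under the Pelara–Duroria agreement and 05.80 is covered: preferential rate Free applies instead.
Duty = $974,681.76 × 0% = $0.00.
Line 2 (78.65, Meria, 3,246 m², $532,408.92):
Base rate for 78.65 is $2.91/m².
Additional duty on 78.65 from Meria: +13.9% ad valorem. Applied ad valorem rate = 13.9%.
Duty = $532,408.92 × 13.9% + 3,246 × $2.91 = $83,450.70.
Line 3 (06.17, Duroria, 2,921 units, $663,008.58):
Base rate for 06.17 is $7.24/unit.
Origin Duroria qualifies under the Pelara–Duroria agreement and 06.17 is covered: preferential rate Free applies instead.
Duty = $663,008.58 × 0% = $0.00.
Line 4 (79.61, Meria, 5,114 kg, $510,786.32):
Code 79.61 is under a tariff-rate quota (threshold 4,408 kg). In-quota: 4,408 kg at 9.5%; over-quota: 706 kg at 14.5%.
Pro-rata value split: in-quota = $510,786.32 × 4,408/5,114 = $440,271.04; over-quota = $510,786.32 − $440,271.04 = $70,515.28.
In-quota duty = $440,271.04 × 9.5% = $41,825.75. Over-quota duty = $70,515.28 × 14.5% = $10,224.72.
Line duty = $41,825.75 + $10,224.72 = $52,050.47.
Total = $0.00 + $83,450.70 + $0.00 + $52,050.47 = $135,501.17.

$135,501.17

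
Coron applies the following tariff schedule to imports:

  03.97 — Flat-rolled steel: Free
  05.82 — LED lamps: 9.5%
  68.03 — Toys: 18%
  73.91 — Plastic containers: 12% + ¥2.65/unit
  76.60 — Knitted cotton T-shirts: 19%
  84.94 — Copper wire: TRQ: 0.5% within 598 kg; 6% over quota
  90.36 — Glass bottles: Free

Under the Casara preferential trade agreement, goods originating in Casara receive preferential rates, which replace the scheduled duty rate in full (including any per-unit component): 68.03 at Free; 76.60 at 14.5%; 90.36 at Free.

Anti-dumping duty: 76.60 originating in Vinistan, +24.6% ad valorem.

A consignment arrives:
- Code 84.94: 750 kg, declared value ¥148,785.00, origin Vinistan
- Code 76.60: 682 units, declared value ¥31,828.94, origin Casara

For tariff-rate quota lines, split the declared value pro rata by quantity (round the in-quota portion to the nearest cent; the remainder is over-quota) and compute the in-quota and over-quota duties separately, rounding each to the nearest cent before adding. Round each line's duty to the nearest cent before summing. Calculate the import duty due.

Line 1 (84.94, Vinistan, 750 kg, ¥148,785.00):
Code 84.94 is under a tariff-rate quota (threshold 598 kg). In-quota: 598 kg at 0.5%; over-quota: 152 kg at 6%.
Pro-rata value split: in-quota = ¥148,785.00 × 598/750 = ¥118,631.24; over-quota = ¥148,785.00 − ¥118,631.24 = ¥30,153.76.
In-quota duty = ¥118,631.24 × 0.5% = ¥593.16. Over-quota duty = ¥30,153.76 × 6% = ¥1,809.23.
Line duty = ¥593.16 + ¥1,809.23 = ¥2,402.39.
Line 2 (76.60, Casara, 682 units, ¥31,828.94):
Base rate for 76.60 is 19%.
Origin Casara qualifies under the Coron–Casara agreement and 76.60 is covered: preferential rate 14.5% applies instead.
The additional-duty order on 76.60 targets Vinistan, not Casara; it does not apply.
Duty = ¥31,828.94 × 14.5% = ¥4,615.20.
Total = ¥2,402.39 + ¥4,615.20 = ¥7,017.59.

¥7,017.59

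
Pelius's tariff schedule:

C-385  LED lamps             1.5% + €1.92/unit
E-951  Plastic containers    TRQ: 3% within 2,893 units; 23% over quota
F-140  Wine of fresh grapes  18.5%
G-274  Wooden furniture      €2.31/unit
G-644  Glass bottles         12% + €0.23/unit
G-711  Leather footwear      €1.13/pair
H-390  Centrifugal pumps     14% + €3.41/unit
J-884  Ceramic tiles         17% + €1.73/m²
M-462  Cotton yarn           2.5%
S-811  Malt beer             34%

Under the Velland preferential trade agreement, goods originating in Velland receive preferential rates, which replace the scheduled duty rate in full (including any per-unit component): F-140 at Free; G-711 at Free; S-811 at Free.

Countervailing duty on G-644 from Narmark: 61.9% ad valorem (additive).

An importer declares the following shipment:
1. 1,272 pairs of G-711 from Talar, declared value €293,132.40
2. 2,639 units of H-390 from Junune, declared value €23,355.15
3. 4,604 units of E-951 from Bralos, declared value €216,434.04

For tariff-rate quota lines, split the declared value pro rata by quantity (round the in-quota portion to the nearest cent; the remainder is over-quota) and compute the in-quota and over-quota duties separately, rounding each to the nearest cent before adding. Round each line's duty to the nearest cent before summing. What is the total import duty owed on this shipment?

Line 1 (G-711, Talar, 1,272 pairs, €293,132.40):
Base rate for G-711 is €1.13/pair.
G-711 has an FTA preferential rate, but origin Talar is not Velland; base rate stands.
Duty = 1,272 × €1.13 = €1,437.36.
Line 2 (H-390, Junune, 2,639 units, €23,355.15):
Base rate for H-390 is 14% + €3.41/unit.
Duty = €23,355.15 × 14% + 2,639 × €3.41 = €12,268.71.
Line 3 (E-951, Bralos, 4,604 units, €216,434.04):
Code E-951 is under a tariff-rate quota (threshold 2,893 units). In-quota: 2,893 units at 3%; over-quota: 1,711 units at 23%.
Pro-rata value split: in-quota = €216,434.04 × 2,893/4,604 = €135,999.93; over-quota = €216,434.04 − €135,999.93 = €80,434.11.
In-quota duty = €135,999.93 × 3% = €4,080.00. Over-quota duty = €80,434.11 × 23% = €18,499.85.
Line duty = €4,080.00 + €18,499.85 = €22,579.85.
Total = €1,437.36 + €12,268.71 + €22,579.85 = €36,285.92.

€36,285.92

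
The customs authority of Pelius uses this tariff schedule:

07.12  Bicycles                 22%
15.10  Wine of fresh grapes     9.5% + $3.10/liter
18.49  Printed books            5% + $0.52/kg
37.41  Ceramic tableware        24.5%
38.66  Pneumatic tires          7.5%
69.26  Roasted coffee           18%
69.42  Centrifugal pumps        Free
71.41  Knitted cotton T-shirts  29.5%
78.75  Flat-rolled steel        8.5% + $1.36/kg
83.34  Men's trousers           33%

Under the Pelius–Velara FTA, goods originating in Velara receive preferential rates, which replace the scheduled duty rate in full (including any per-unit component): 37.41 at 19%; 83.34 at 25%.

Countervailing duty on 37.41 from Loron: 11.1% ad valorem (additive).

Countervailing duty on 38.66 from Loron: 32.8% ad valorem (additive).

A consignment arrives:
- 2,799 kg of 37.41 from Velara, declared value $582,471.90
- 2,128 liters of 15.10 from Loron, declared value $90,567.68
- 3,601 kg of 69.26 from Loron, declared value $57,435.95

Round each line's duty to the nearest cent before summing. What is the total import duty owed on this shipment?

$136,208.86

Line 1 (37.41, Velara, 2,799 kg, $582,471.90):
Base rate for 37.41 is 24.5%.
Origin Velara qualifies under the Pelius–Velara agreement and 37.41 is covered: preferential rate 19% applies instead.
The additional-duty order on 37.41 targets Loron, not Velara; it does not apply.
Duty = $582,471.90 × 19% = $110,669.66.
Line 2 (15.10, Loron, 2,128 liters, $90,567.68):
Base rate for 15.10 is 9.5% + $3.10/liter.
Duty = $90,567.68 × 9.5% + 2,128 × $3.10 = $15,200.73.
Line 3 (69.26, Loron, 3,601 kg, $57,435.95):
Base rate for 69.26 is 18%.
Duty = $57,435.95 × 18% = $10,338.47.
Total = $110,669.66 + $15,200.73 + $10,338.47 = $136,208.86.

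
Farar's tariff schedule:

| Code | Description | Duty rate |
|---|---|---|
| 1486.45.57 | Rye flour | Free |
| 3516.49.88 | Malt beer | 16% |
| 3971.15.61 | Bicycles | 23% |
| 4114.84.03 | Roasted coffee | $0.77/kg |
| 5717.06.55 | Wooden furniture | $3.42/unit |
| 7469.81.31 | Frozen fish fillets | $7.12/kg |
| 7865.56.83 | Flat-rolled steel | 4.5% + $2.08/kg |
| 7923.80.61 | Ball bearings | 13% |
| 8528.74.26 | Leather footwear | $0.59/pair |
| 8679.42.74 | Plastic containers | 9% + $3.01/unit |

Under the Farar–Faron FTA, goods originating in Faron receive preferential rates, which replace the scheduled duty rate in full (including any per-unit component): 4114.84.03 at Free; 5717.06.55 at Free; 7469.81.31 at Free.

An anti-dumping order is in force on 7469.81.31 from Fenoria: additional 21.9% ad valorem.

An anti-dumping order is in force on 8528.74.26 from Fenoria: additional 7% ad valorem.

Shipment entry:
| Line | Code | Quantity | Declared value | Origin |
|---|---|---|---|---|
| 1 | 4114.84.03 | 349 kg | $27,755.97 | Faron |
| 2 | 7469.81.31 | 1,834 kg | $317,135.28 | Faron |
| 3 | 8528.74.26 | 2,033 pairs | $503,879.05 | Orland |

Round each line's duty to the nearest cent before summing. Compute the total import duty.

Line 1 (4114.84.03, Faron, 349 kg, $27,755.97):
Base rate for 4114.84.03 is $0.77/kg.
Origin Faron qualifies under the Farar–Faron agreement and 4114.84.03 is covered: preferential rate Free applies instead.
Duty = $27,755.97 × 0% = $0.00.
Line 2 (7469.81.31, Faron, 1,834 kg, $317,135.28):
Base rate for 7469.81.31 is $7.12/kg.
Origin Faron qualifies under the Farar–Faron agreement and 7469.81.31 is covered: preferential rate Free applies instead.
The additional-duty order on 7469.81.31 targets Fenoria, not Faron; it does not apply.
Duty = $317,135.28 × 0% = $0.00.
Line 3 (8528.74.26, Orland, 2,033 pairs, $503,879.05):
Base rate for 8528.74.26 is $0.59/pair.
The additional-duty order on 8528.74.26 targets Fenoria, not Orland; it does not apply.
Duty = 2,033 × $0.59 = $1,199.47.
Total = $0.00 + $0.00 + $1,199.47 = $1,199.47.

$1,199.47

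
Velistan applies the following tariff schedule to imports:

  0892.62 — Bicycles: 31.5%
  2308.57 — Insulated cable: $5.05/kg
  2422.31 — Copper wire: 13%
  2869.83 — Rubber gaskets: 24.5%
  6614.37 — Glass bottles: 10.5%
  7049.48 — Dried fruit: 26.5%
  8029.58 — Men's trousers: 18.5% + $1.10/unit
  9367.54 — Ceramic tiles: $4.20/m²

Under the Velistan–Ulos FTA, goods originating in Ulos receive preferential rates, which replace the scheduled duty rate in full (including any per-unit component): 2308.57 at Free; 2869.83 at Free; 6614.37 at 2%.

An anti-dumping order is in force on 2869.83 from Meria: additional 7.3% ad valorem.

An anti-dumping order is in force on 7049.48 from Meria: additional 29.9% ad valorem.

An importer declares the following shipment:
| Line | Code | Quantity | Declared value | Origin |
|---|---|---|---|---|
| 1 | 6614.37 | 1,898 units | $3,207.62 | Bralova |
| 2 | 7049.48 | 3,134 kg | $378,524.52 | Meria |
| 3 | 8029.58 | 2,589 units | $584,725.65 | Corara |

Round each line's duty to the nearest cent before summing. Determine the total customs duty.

Line 1 (6614.37, Bralova, 1,898 units, $3,207.62):
Base rate for 6614.37 is 10.5%.
6614.37 has an FTA preferential rate, but origin Bralova is not Ulos; base rate stands.
Duty = $3,207.62 × 10.5% = $336.80.
Line 2 (7049.48, Meria, 3,134 kg, $378,524.52):
Base rate for 7049.48 is 26.5%.
Additional duty on 7049.48 from Meria: +29.9%. Applied ad valorem rate: 26.5% + 29.9% = 56.4%.
Duty = $378,524.52 × 56.4% = $213,487.83.
Line 3 (8029.58, Corara, 2,589 units, $584,725.65):
Base rate for 8029.58 is 18.5% + $1.10/unit.
Duty = $584,725.65 × 18.5% + 2,589 × $1.10 = $111,022.15.
Total = $336.80 + $213,487.83 + $111,022.15 = $324,846.78.

$324,846.78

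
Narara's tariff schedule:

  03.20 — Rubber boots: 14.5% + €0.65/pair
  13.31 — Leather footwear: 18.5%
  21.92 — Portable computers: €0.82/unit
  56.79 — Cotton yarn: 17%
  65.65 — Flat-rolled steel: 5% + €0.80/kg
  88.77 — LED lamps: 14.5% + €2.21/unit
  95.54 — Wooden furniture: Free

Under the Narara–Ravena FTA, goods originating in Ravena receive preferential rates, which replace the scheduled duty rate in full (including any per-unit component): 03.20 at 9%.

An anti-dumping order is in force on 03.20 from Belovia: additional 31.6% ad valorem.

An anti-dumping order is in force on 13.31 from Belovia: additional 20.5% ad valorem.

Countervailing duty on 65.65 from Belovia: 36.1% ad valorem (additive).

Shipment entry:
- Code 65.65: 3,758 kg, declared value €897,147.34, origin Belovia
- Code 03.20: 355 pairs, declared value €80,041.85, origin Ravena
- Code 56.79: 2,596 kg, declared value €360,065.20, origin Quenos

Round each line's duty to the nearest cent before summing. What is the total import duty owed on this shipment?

Line 1 (65.65, Belovia, 3,758 kg, €897,147.34):
Base rate for 65.65 is 5% + €0.80/kg.
Additional duty on 65.65 from Belovia: +36.1%. Applied ad valorem rate: 5% + 36.1% = 41.1%.
Duty = €897,147.34 × 41.1% + 3,758 × €0.80 = €371,733.96.
Line 2 (03.20, Ravena, 355 pairs, €80,041.85):
Base rate for 03.20 is 14.5% + €0.65/pair.
Origin Ravena qualifies under the Narara–Ravena agreement and 03.20 is covered: preferential rate 9% applies instead.
The additional-duty order on 03.20 targets Belovia, not Ravena; it does not apply.
Duty = €80,041.85 × 9% = €7,203.77.
Line 3 (56.79, Quenos, 2,596 kg, €360,065.20):
Base rate for 56.79 is 17%.
Duty = €360,065.20 × 17% = €61,211.08.
Total = €371,733.96 + €7,203.77 + €61,211.08 = €440,148.81.

€440,148.81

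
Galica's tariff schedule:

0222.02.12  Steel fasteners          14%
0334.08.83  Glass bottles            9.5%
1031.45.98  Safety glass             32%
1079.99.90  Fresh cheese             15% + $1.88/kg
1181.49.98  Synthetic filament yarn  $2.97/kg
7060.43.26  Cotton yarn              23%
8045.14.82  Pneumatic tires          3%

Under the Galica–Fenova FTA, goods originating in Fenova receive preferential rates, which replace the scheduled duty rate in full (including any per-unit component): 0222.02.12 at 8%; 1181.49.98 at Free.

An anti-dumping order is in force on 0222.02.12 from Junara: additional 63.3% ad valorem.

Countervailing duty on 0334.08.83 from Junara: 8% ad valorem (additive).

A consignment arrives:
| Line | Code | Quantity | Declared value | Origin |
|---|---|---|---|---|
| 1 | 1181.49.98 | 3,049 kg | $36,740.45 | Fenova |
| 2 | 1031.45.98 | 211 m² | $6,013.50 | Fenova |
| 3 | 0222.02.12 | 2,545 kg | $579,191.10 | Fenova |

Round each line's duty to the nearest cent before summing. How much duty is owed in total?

$48,259.61

Line 1 (1181.49.98, Fenova, 3,049 kg, $36,740.45):
Base rate for 1181.49.98 is $2.97/kg.
Origin Fenova qualifies under the Galica–Fenova agreement and 1181.49.98 is covered: preferential rate Free applies instead.
Duty = $36,740.45 × 0% = $0.00.
Line 2 (1031.45.98, Fenova, 211 m², $6,013.50):
Base rate for 1031.45.98 is 32%.
Origin Fenova is the FTA partner but 1031.45.98 is not on the preference list; base rate stands.
Duty = $6,013.50 × 32% = $1,924.32.
Line 3 (0222.02.12, Fenova, 2,545 kg, $579,191.10):
Base rate for 0222.02.12 is 14%.
Origin Fenova qualifies under the Galica–Fenova agreement and 0222.02.12 is covered: preferential rate 8% applies instead.
The additional-duty order on 0222.02.12 targets Junara, not Fenova; it does not apply.
Duty = $579,191.10 × 8% = $46,335.29.
Total = $0.00 + $1,924.32 + $46,335.29 = $48,259.61.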